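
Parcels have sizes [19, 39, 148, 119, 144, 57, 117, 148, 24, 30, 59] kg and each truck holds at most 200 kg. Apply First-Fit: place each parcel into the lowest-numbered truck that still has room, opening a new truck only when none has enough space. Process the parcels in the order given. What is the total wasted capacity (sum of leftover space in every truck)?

296

Put 19 kg in truck 1; 181 kg remain.
Put 39 kg in truck 1; 142 kg remain.
Put 148 kg in truck 2; 52 kg remain.
Put 119 kg in truck 1; 23 kg remain.
Put 144 kg in truck 3; 56 kg remain.
Put 57 kg in truck 4; 143 kg remain.
Put 117 kg in truck 4; 26 kg remain.
Put 148 kg in truck 5; 52 kg remain.
Put 24 kg in truck 2; 28 kg remain.
Put 30 kg in truck 3; 26 kg remain.
Put 59 kg in truck 6; 141 kg remain.
6 trucks × 200 kg = 1200 kg; used 904 kg; unused 296 kg.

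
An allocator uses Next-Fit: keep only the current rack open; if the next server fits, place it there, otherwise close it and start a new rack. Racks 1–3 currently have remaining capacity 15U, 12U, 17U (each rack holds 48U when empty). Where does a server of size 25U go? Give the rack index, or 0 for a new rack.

Next-Fit only looks at rack 3, which has 17U free.
25U does not fit, so a new rack is opened.

0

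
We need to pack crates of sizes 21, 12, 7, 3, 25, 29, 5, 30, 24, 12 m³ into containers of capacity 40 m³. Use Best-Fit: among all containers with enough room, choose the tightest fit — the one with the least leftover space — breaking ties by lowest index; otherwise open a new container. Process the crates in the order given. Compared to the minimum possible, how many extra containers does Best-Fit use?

0

Best-Fit: [21,12,7] [3,25,12] [29,5] [30] [24] → 5 containers.
Total size 168 m³; any packing needs at least ⌈168/40⌉ = 5 containers.
So 5 is already optimal.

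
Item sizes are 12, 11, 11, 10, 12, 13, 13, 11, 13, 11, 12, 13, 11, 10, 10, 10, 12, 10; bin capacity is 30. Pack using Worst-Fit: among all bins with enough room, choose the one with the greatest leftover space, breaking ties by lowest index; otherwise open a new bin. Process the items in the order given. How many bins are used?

9

bin 1: place 12, 18 left
bin 1: place 11, 7 left
bin 2: place 11, 19 left
bin 2: place 10, 9 left
bin 3: place 12, 18 left
bin 3: place 13, 5 left
bin 4: place 13, 17 left
bin 4: place 11, 6 left
bin 5: place 13, 17 left
bin 5: place 11, 6 left
bin 6: place 12, 18 left
bin 6: place 13, 5 left
bin 7: place 11, 19 left
bin 7: place 10, 9 left
bin 8: place 10, 20 left
bin 8: place 10, 10 left
bin 9: place 12, 18 left
bin 9: place 10, 8 left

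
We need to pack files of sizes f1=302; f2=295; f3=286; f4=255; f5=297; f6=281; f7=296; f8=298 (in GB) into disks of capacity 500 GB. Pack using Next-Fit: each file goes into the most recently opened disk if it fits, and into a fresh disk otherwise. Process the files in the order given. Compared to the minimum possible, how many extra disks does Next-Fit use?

0

Next-Fit: [302] [295] [286] [255] [297] [281] [296] [298] → 8 disks.
8 files exceed 250 GB (half the capacity), and no two of those can share a disk, so at least 8 disks are needed.
So 8 is already optimal.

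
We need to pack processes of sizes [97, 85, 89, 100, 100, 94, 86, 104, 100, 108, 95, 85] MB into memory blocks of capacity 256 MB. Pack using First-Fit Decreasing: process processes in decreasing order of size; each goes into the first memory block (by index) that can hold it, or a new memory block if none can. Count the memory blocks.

Sorted descending: 108, 104, 100, 100, 100, 97, 95, 94, 89, 86, 85, 85.
memory block 1: place 108 MB, 148 MB left
memory block 1: place 104 MB, 44 MB left
memory block 2: place 100 MB, 156 MB left
memory block 2: place 100 MB, 56 MB left
memory block 3: place 100 MB, 156 MB left
memory block 3: place 97 MB, 59 MB left
memory block 4: place 95 MB, 161 MB left
memory block 4: place 94 MB, 67 MB left
memory block 5: place 89 MB, 167 MB left
memory block 5: place 86 MB, 81 MB left
memory block 6: place 85 MB, 171 MB left
memory block 6: place 85 MB, 86 MB left

6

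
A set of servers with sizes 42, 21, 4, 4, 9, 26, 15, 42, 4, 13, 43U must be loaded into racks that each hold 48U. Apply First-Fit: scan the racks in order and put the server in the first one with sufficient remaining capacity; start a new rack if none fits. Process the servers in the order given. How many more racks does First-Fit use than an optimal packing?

1

First-Fit: [42,4] [21,4,9,4] [26,15] [42] [13] [43] → 6 racks.
Total size 223U; any packing needs at least ⌈223/48⌉ = 5 racks.
An optimal packing achieves that bound: [43,4] [42,4] [42,4] [26,21] [15,13,9] → 5 racks.
Excess: 6 − 5 = 1.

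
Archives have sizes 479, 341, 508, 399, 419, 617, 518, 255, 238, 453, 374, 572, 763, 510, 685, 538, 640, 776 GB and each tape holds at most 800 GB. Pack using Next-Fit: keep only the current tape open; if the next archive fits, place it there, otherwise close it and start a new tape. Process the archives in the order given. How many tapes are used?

16 tapes

tape 1: place 479 GB, 321 GB left
tape 2: place 341 GB, 459 GB left
tape 3: place 508 GB, 292 GB left
tape 4: place 399 GB, 401 GB left
tape 5: place 419 GB, 381 GB left
tape 6: place 617 GB, 183 GB left
tape 7: place 518 GB, 282 GB left
tape 7: place 255 GB, 27 GB left
tape 8: place 238 GB, 562 GB left
tape 8: place 453 GB, 109 GB left
tape 9: place 374 GB, 426 GB left
tape 10: place 572 GB, 228 GB left
tape 11: place 763 GB, 37 GB left
tape 12: place 510 GB, 290 GB left
tape 13: place 685 GB, 115 GB left
tape 14: place 538 GB, 262 GB left
tape 15: place 640 GB, 160 GB left
tape 16: place 776 GB, 24 GB left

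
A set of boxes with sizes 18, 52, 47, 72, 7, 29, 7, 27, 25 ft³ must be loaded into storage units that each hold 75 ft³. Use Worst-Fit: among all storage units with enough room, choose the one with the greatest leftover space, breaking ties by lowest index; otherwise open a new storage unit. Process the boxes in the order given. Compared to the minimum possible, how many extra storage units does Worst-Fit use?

Worst-Fit: [18,52] [47,7] [72] [29,7,27] [25] → 5 storage units.
Total size 284 ft³; any packing needs at least ⌈284/75⌉ = 4 storage units.
An optimal packing achieves that bound: [72] [52,18] [47,27] [29,25,7,7] → 4 storage units.
Excess: 5 − 4 = 1.

1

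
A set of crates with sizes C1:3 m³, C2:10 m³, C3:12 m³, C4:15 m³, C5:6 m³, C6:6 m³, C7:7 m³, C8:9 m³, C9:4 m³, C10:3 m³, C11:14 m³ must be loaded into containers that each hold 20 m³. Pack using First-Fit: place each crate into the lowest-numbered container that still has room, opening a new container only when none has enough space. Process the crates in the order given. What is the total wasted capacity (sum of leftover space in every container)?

Put C1 (3 m³) in container 1; 17 m³ remain.
Put C2 (10 m³) in container 1; 7 m³ remain.
Put C3 (12 m³) in container 2; 8 m³ remain.
Put C4 (15 m³) in container 3; 5 m³ remain.
Put C5 (6 m³) in container 1; 1 m³ remain.
Put C6 (6 m³) in container 2; 2 m³ remain.
Put C7 (7 m³) in container 4; 13 m³ remain.
Put C8 (9 m³) in container 4; 4 m³ remain.
Put C9 (4 m³) in container 3; 1 m³ remain.
Put C10 (3 m³) in container 4; 1 m³ remain.
Put C11 (14 m³) in container 5; 6 m³ remain.
5 containers × 20 m³ = 100 m³; used 89 m³; unused 11 m³.

11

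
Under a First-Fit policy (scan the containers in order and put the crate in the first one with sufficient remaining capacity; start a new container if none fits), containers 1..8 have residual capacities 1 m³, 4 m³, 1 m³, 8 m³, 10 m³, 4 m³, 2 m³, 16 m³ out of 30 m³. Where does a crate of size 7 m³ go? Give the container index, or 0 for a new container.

Containers with room: container 4 (8 m³), container 5 (10 m³), container 8 (16 m³).
The first with room is container 4.

4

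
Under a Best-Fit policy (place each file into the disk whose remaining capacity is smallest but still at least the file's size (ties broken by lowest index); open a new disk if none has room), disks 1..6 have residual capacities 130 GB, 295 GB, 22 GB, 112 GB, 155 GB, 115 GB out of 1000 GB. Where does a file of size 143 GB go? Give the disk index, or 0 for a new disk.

Disks with room: disk 2 (295 GB), disk 5 (155 GB).
Tightest fit is disk 5 with 155 GB free.

5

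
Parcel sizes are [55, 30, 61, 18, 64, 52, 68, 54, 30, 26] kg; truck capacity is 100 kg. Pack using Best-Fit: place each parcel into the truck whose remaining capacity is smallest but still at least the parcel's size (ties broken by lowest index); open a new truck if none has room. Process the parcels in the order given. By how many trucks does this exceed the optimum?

0

Best-Fit: [55,30] [61,18] [64,26] [52] [68,30] [54] → 6 trucks.
6 parcels exceed 50 kg (half the capacity), and no two of those can share a truck, so at least 6 trucks are needed.
So 6 is already optimal.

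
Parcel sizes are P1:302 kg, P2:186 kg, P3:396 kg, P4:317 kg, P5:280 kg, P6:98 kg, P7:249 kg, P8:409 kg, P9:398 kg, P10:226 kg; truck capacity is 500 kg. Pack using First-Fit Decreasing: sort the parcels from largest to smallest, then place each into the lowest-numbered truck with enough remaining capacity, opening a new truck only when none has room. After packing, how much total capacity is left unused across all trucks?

Sorted descending: 409, 398, 396, 317, 302, 280, 249, 226, 186, 98.
truck 1: place 409 kg, 91 kg left
truck 2: place 398 kg, 102 kg left
truck 3: place 396 kg, 104 kg left
truck 4: place 317 kg, 183 kg left
truck 5: place 302 kg, 198 kg left
truck 6: place 280 kg, 220 kg left
truck 7: place 249 kg, 251 kg left
truck 7: place 226 kg, 25 kg left
truck 5: place 186 kg, 12 kg left
truck 2: place 98 kg, 4 kg left
7 trucks × 500 kg = 3500 kg; used 2861 kg; unused 639 kg.

639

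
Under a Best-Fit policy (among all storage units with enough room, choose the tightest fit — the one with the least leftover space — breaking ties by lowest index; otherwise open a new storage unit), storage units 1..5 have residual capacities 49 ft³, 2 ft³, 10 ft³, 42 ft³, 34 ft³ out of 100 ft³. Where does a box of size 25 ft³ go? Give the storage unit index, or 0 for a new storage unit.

5

Storage units with room: storage unit 1 (49 ft³), storage unit 4 (42 ft³), storage unit 5 (34 ft³).
Tightest fit is storage unit 5 with 34 ft³ free.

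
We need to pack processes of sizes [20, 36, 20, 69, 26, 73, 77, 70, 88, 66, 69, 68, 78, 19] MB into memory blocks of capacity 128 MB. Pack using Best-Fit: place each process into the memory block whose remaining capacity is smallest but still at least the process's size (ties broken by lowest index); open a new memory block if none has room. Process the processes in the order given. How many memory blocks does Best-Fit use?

10

20 MB → memory block 1 (remaining 108 MB)
36 MB → memory block 1 (remaining 72 MB)
20 MB → memory block 1 (remaining 52 MB)
69 MB → memory block 2 (remaining 59 MB)
26 MB → memory block 1 (remaining 26 MB)
73 MB → memory block 3 (remaining 55 MB)
77 MB → memory block 4 (remaining 51 MB)
70 MB → memory block 5 (remaining 58 MB)
88 MB → memory block 6 (remaining 40 MB)
66 MB → memory block 7 (remaining 62 MB)
69 MB → memory block 8 (remaining 59 MB)
68 MB → memory block 9 (remaining 60 MB)
78 MB → memory block 10 (remaining 50 MB)
19 MB → memory block 1 (remaining 7 MB)
Final memory blocks: [20,36,20,26,19] [69] [73] [77] [70] [88] [66] [69] [68] [78].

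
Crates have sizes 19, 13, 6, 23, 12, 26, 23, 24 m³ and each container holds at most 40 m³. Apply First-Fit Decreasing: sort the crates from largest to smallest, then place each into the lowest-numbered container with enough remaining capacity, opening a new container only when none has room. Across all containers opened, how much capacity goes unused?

Sorted descending: 26, 24, 23, 23, 19, 13, 12, 6.
Put 26 m³ in container 1; 14 m³ remain.
Put 24 m³ in container 2; 16 m³ remain.
Put 23 m³ in container 3; 17 m³ remain.
Put 23 m³ in container 4; 17 m³ remain.
Put 19 m³ in container 5; 21 m³ remain.
Put 13 m³ in container 1; 1 m³ remain.
Put 12 m³ in container 2; 4 m³ remain.
Put 6 m³ in container 3; 11 m³ remain.
5 containers × 40 m³ = 200 m³; used 146 m³; unused 54 m³.

54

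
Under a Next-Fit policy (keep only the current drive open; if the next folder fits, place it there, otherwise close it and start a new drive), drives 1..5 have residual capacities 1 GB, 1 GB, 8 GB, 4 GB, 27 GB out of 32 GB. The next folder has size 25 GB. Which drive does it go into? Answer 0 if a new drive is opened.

Next-Fit only looks at drive 5, which has 27 GB free.
25 GB fits there.

5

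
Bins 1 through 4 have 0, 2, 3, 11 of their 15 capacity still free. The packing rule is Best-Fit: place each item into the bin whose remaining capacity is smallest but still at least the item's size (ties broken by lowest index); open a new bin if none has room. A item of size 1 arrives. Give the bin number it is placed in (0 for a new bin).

2

Bins with room: bin 2 (2), bin 3 (3), bin 4 (11).
Tightest fit is bin 2 with 2 free.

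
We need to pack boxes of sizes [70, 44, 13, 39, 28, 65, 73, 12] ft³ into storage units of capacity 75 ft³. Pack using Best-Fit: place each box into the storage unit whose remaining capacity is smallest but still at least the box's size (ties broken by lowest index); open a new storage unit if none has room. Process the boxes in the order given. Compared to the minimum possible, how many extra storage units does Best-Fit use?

Best-Fit: [70] [44,13,12] [39,28] [65] [73] → 5 storage units.
Total size 344 ft³; any packing needs at least ⌈344/75⌉ = 5 storage units.
So 5 is already optimal.

0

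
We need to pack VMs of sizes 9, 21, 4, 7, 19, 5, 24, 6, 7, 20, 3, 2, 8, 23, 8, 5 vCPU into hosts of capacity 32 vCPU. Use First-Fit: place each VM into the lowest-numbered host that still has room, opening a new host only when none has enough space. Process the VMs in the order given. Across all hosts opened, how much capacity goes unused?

21

Put 9 vCPU in host 1; 23 vCPU remain.
Put 21 vCPU in host 1; 2 vCPU remain.
Put 4 vCPU in host 2; 28 vCPU remain.
Put 7 vCPU in host 2; 21 vCPU remain.
Put 19 vCPU in host 2; 2 vCPU remain.
Put 5 vCPU in host 3; 27 vCPU remain.
Put 24 vCPU in host 3; 3 vCPU remain.
Put 6 vCPU in host 4; 26 vCPU remain.
Put 7 vCPU in host 4; 19 vCPU remain.
Put 20 vCPU in host 5; 12 vCPU remain.
Put 3 vCPU in host 3; 0 vCPU remain.
Put 2 vCPU in host 1; 0 vCPU remain.
Put 8 vCPU in host 4; 11 vCPU remain.
Put 23 vCPU in host 6; 9 vCPU remain.
Put 8 vCPU in host 4; 3 vCPU remain.
Put 5 vCPU in host 5; 7 vCPU remain.
6 hosts × 32 vCPU = 192 vCPU; used 171 vCPU; unused 21 vCPU.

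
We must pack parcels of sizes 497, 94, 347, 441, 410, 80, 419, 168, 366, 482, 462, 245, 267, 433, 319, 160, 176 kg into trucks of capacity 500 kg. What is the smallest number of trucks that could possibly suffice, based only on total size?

11

Total size = 497 + 94 + 347 + 441 + 410 + 80 + 419 + 168 + 366 + 482 + 462 + 245 + 267 + 433 + 319 + 160 + 176 = 5366 kg.
⌈5366 / 500⌉ = 11.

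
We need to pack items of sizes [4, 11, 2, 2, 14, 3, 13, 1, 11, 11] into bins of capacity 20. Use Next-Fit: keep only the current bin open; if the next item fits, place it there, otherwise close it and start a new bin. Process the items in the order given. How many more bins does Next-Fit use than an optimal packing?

Next-Fit: [4,11,2,2] [14,3] [13,1] [11] [11] → 5 bins.
5 items exceed 10 (half the capacity), and no two of those can share a bin, so at least 5 bins are needed.
So 5 is already optimal.

0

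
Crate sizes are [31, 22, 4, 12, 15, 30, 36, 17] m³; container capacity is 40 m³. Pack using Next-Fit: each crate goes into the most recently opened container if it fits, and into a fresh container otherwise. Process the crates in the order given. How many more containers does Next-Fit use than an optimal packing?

1

Next-Fit: [31] [22,4,12] [15] [30] [36] [17] → 6 containers.
Total size 167 m³; any packing needs at least ⌈167/40⌉ = 5 containers.
An optimal packing achieves that bound: [36,4] [31] [30] [22,17] [15,12] → 5 containers.
Excess: 6 − 5 = 1.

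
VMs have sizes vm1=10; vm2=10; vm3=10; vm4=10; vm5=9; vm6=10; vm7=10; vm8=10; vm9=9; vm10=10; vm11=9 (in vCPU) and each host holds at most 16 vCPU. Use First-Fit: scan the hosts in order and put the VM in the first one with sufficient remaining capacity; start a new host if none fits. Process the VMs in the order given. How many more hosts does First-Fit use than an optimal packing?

0

First-Fit: [10] [10] [10] [10] [9] [10] [10] [10] [9] [10] [9] → 11 hosts.
11 VMs exceed 8 vCPU (half the capacity), and no two of those can share a host, so at least 11 hosts are needed.
So 11 is already optimal.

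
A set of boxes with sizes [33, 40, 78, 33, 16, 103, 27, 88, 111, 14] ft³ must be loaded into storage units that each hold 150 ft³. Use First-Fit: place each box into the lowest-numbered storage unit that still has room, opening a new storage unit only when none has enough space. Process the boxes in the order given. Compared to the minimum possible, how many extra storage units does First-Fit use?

1

First-Fit: [33,40,33,16,27] [78,14] [103] [88] [111] → 5 storage units.
Total size 543 ft³; any packing needs at least ⌈543/150⌉ = 4 storage units.
An optimal packing achieves that bound: [111,33] [103,40] [88,33,27] [78,16,14] → 4 storage units.
Excess: 5 − 4 = 1.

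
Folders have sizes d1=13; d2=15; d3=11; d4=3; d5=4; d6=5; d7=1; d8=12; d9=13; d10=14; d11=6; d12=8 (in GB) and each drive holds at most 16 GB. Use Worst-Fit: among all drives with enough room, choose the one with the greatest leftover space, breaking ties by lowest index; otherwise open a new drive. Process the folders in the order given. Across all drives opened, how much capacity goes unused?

Put d1 (13 GB) in drive 1; 3 GB remain.
Put d2 (15 GB) in drive 2; 1 GB remain.
Put d3 (11 GB) in drive 3; 5 GB remain.
Put d4 (3 GB) in drive 3; 2 GB remain.
Put d5 (4 GB) in drive 4; 12 GB remain.
Put d6 (5 GB) in drive 4; 7 GB remain.
Put d7 (1 GB) in drive 4; 6 GB remain.
Put d8 (12 GB) in drive 5; 4 GB remain.
Put d9 (13 GB) in drive 6; 3 GB remain.
Put d10 (14 GB) in drive 7; 2 GB remain.
Put d11 (6 GB) in drive 4; 0 GB remain.
Put d12 (8 GB) in drive 8; 8 GB remain.
8 drives × 16 GB = 128 GB; used 105 GB; unused 23 GB.

23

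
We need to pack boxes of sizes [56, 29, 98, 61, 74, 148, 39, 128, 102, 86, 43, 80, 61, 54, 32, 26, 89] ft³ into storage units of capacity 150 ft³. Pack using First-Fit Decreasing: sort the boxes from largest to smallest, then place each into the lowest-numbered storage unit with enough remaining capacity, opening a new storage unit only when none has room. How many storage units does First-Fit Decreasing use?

9 storage units

Sorted descending: 148, 128, 102, 98, 89, 86, 80, 74, 61, 61, 56, 54, 43, 39, 32, 29, 26.
storage unit 1: place 148 ft³, 2 ft³ left
storage unit 2: place 128 ft³, 22 ft³ left
storage unit 3: place 102 ft³, 48 ft³ left
storage unit 4: place 98 ft³, 52 ft³ left
storage unit 5: place 89 ft³, 61 ft³ left
storage unit 6: place 86 ft³, 64 ft³ left
storage unit 7: place 80 ft³, 70 ft³ left
storage unit 8: place 74 ft³, 76 ft³ left
storage unit 5: place 61 ft³, 0 ft³ left
storage unit 6: place 61 ft³, 3 ft³ left
storage unit 7: place 56 ft³, 14 ft³ left
storage unit 8: place 54 ft³, 22 ft³ left
storage unit 3: place 43 ft³, 5 ft³ left
storage unit 4: place 39 ft³, 13 ft³ left
storage unit 9: place 32 ft³, 118 ft³ left
storage unit 9: place 29 ft³, 89 ft³ left
storage unit 9: place 26 ft³, 63 ft³ left
Final storage units: [148] [128] [102,43] [98,39] [89,61] [86,61] [80,56] [74,54] [32,29,26].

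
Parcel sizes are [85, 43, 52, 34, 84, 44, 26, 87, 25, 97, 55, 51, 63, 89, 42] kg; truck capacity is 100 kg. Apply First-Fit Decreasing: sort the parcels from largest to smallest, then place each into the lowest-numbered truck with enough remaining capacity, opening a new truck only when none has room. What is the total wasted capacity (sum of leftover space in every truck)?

Sorted descending: 97, 89, 87, 85, 84, 63, 55, 52, 51, 44, 43, 42, 34, 26, 25.
truck 1: place 97 kg, 3 kg left
truck 2: place 89 kg, 11 kg left
truck 3: place 87 kg, 13 kg left
truck 4: place 85 kg, 15 kg left
truck 5: place 84 kg, 16 kg left
truck 6: place 63 kg, 37 kg left
truck 7: place 55 kg, 45 kg left
truck 8: place 52 kg, 48 kg left
truck 9: place 51 kg, 49 kg left
truck 7: place 44 kg, 1 kg left
truck 8: place 43 kg, 5 kg left
truck 9: place 42 kg, 7 kg left
truck 6: place 34 kg, 3 kg left
truck 10: place 26 kg, 74 kg left
truck 10: place 25 kg, 49 kg left
10 trucks × 100 kg = 1000 kg; used 877 kg; unused 123 kg.

123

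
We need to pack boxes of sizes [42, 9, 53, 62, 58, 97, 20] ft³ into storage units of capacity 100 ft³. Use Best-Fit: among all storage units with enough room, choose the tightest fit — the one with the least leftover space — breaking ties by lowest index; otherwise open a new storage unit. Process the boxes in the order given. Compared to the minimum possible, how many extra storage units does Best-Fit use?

1

Best-Fit: [42,9] [53] [62,20] [58] [97] → 5 storage units.
Total size 341 ft³; any packing needs at least ⌈341/100⌉ = 4 storage units.
An optimal packing achieves that bound: [97] [62,20,9] [58,42] [53] → 4 storage units.
Excess: 5 − 4 = 1.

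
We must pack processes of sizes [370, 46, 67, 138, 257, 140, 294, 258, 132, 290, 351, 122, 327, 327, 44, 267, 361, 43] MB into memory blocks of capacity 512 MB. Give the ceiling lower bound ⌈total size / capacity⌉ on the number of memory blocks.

8 memory blocks

Total size = 370 + 46 + 67 + 138 + 257 + 140 + 294 + 258 + 132 + 290 + 351 + 122 + 327 + 327 + 44 + 267 + 361 + 43 = 3834 MB.
⌈3834 / 512⌉ = 8.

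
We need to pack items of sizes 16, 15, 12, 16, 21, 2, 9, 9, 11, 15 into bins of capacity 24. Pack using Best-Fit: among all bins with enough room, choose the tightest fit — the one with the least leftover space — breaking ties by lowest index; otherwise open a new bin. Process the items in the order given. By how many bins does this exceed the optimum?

Best-Fit: [16] [15,9] [12,9] [16] [21,2] [11] [15] → 7 bins.
Total size 126; any packing needs at least ⌈126/24⌉ = 6 bins.
An optimal packing achieves that bound: [21,2] [16] [16] [15,9] [15,9] [12,11] → 6 bins.
Excess: 7 − 6 = 1.

1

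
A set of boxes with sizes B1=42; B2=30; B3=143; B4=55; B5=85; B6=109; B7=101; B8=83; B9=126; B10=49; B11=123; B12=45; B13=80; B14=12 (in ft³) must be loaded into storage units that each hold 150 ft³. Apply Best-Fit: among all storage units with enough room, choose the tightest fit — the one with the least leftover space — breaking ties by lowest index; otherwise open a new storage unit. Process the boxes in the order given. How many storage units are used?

9 storage units

Put B1 (42 ft³) in storage unit 1; 108 ft³ remain.
Put B2 (30 ft³) in storage unit 1; 78 ft³ remain.
Put B3 (143 ft³) in storage unit 2; 7 ft³ remain.
Put B4 (55 ft³) in storage unit 1; 23 ft³ remain.
Put B5 (85 ft³) in storage unit 3; 65 ft³ remain.
Put B6 (109 ft³) in storage unit 4; 41 ft³ remain.
Put B7 (101 ft³) in storage unit 5; 49 ft³ remain.
Put B8 (83 ft³) in storage unit 6; 67 ft³ remain.
Put B9 (126 ft³) in storage unit 7; 24 ft³ remain.
Put B10 (49 ft³) in storage unit 5; 0 ft³ remain.
Put B11 (123 ft³) in storage unit 8; 27 ft³ remain.
Put B12 (45 ft³) in storage unit 3; 20 ft³ remain.
Put B13 (80 ft³) in storage unit 9; 70 ft³ remain.
Put B14 (12 ft³) in storage unit 3; 8 ft³ remain.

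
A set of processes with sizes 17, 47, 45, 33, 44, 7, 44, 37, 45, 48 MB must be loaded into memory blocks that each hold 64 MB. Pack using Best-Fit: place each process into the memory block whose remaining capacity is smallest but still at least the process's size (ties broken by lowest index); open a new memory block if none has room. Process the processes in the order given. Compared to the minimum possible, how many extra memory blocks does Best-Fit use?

0

Best-Fit: [17,47] [45,7] [33] [44] [44] [37] [45] [48] → 8 memory blocks.
8 processes exceed 32 MB (half the capacity), and no two of those can share a memory block, so at least 8 memory blocks are needed.
So 8 is already optimal.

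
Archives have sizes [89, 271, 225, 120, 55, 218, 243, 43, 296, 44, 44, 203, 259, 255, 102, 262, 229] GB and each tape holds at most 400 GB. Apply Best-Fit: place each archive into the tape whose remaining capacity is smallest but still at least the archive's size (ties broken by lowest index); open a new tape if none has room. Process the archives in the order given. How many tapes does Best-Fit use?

Put 89 GB in tape 1; 311 GB remain.
Put 271 GB in tape 1; 40 GB remain.
Put 225 GB in tape 2; 175 GB remain.
Put 120 GB in tape 2; 55 GB remain.
Put 55 GB in tape 2; 0 GB remain.
Put 218 GB in tape 3; 182 GB remain.
Put 243 GB in tape 4; 157 GB remain.
Put 43 GB in tape 4; 114 GB remain.
Put 296 GB in tape 5; 104 GB remain.
Put 44 GB in tape 5; 60 GB remain.
Put 44 GB in tape 5; 16 GB remain.
Put 203 GB in tape 6; 197 GB remain.
Put 259 GB in tape 7; 141 GB remain.
Put 255 GB in tape 8; 145 GB remain.
Put 102 GB in tape 4; 12 GB remain.
Put 262 GB in tape 9; 138 GB remain.
Put 229 GB in tape 10; 171 GB remain.
Final tapes: [89,271] [225,120,55] [218] [243,43,102] [296,44,44] [203] [259] [255] [262] [229].

10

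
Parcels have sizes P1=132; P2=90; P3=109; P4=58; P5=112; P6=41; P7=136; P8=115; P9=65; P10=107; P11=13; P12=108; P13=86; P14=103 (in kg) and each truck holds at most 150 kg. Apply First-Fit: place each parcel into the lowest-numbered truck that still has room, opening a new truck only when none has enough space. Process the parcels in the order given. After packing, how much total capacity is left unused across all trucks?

375

Put P1 (132 kg) in truck 1; 18 kg remain.
Put P2 (90 kg) in truck 2; 60 kg remain.
Put P3 (109 kg) in truck 3; 41 kg remain.
Put P4 (58 kg) in truck 2; 2 kg remain.
Put P5 (112 kg) in truck 4; 38 kg remain.
Put P6 (41 kg) in truck 3; 0 kg remain.
Put P7 (136 kg) in truck 5; 14 kg remain.
Put P8 (115 kg) in truck 6; 35 kg remain.
Put P9 (65 kg) in truck 7; 85 kg remain.
Put P10 (107 kg) in truck 8; 43 kg remain.
Put P11 (13 kg) in truck 1; 5 kg remain.
Put P12 (108 kg) in truck 9; 42 kg remain.
Put P13 (86 kg) in truck 10; 64 kg remain.
Put P14 (103 kg) in truck 11; 47 kg remain.
11 trucks × 150 kg = 1650 kg; used 1275 kg; unused 375 kg.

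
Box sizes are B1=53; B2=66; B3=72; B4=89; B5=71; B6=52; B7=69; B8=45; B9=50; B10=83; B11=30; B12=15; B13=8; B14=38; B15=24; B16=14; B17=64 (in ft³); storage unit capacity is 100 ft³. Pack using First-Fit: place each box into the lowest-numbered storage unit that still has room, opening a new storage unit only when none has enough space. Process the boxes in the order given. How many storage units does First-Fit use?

Put B1 (53 ft³) in storage unit 1; 47 ft³ remain.
Put B2 (66 ft³) in storage unit 2; 34 ft³ remain.
Put B3 (72 ft³) in storage unit 3; 28 ft³ remain.
Put B4 (89 ft³) in storage unit 4; 11 ft³ remain.
Put B5 (71 ft³) in storage unit 5; 29 ft³ remain.
Put B6 (52 ft³) in storage unit 6; 48 ft³ remain.
Put B7 (69 ft³) in storage unit 7; 31 ft³ remain.
Put B8 (45 ft³) in storage unit 1; 2 ft³ remain.
Put B9 (50 ft³) in storage unit 8; 50 ft³ remain.
Put B10 (83 ft³) in storage unit 9; 17 ft³ remain.
Put B11 (30 ft³) in storage unit 2; 4 ft³ remain.
Put B12 (15 ft³) in storage unit 3; 13 ft³ remain.
Put B13 (8 ft³) in storage unit 3; 5 ft³ remain.
Put B14 (38 ft³) in storage unit 6; 10 ft³ remain.
Put B15 (24 ft³) in storage unit 5; 5 ft³ remain.
Put B16 (14 ft³) in storage unit 7; 17 ft³ remain.
Put B17 (64 ft³) in storage unit 10; 36 ft³ remain.

10 storage units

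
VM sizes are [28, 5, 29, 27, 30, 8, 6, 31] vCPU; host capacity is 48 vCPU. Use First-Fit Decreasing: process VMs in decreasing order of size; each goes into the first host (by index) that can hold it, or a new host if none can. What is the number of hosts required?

Sorted descending: 31, 30, 29, 28, 27, 8, 6, 5.
Put 31 vCPU in host 1; 17 vCPU remain.
Put 30 vCPU in host 2; 18 vCPU remain.
Put 29 vCPU in host 3; 19 vCPU remain.
Put 28 vCPU in host 4; 20 vCPU remain.
Put 27 vCPU in host 5; 21 vCPU remain.
Put 8 vCPU in host 1; 9 vCPU remain.
Put 6 vCPU in host 1; 3 vCPU remain.
Put 5 vCPU in host 2; 13 vCPU remain.

5 hosts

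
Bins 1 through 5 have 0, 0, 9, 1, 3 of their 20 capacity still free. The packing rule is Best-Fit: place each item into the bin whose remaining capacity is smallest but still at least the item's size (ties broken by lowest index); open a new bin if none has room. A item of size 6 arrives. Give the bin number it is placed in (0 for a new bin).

3

Bins with room: bin 3 (9).
Tightest fit is bin 3 with 9 free.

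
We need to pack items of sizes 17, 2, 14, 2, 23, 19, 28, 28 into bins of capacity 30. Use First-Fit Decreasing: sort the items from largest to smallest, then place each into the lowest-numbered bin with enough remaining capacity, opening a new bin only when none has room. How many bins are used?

6

Sorted descending: 28, 28, 23, 19, 17, 14, 2, 2.
Put 28 in bin 1; 2 remain.
Put 28 in bin 2; 2 remain.
Put 23 in bin 3; 7 remain.
Put 19 in bin 4; 11 remain.
Put 17 in bin 5; 13 remain.
Put 14 in bin 6; 16 remain.
Put 2 in bin 1; 0 remain.
Put 2 in bin 2; 0 remain.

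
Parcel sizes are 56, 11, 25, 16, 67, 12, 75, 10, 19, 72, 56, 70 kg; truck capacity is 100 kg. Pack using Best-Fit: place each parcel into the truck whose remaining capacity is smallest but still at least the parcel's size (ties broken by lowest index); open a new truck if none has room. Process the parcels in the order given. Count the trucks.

56 kg → truck 1 (remaining 44 kg)
11 kg → truck 1 (remaining 33 kg)
25 kg → truck 1 (remaining 8 kg)
16 kg → truck 2 (remaining 84 kg)
67 kg → truck 2 (remaining 17 kg)
12 kg → truck 2 (remaining 5 kg)
75 kg → truck 3 (remaining 25 kg)
10 kg → truck 3 (remaining 15 kg)
19 kg → truck 4 (remaining 81 kg)
72 kg → truck 4 (remaining 9 kg)
56 kg → truck 5 (remaining 44 kg)
70 kg → truck 6 (remaining 30 kg)
Final trucks: [56,11,25] [16,67,12] [75,10] [19,72] [56] [70].

6 trucks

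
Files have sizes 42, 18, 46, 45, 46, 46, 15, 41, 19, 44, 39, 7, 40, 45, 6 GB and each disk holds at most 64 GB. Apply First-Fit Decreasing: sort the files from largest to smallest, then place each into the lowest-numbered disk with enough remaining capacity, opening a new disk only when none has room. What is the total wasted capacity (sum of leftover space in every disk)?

Sorted descending: 46, 46, 46, 45, 45, 44, 42, 41, 40, 39, 19, 18, 15, 7, 6.
disk 1: place 46 GB, 18 GB left
disk 2: place 46 GB, 18 GB left
disk 3: place 46 GB, 18 GB left
disk 4: place 45 GB, 19 GB left
disk 5: place 45 GB, 19 GB left
disk 6: place 44 GB, 20 GB left
disk 7: place 42 GB, 22 GB left
disk 8: place 41 GB, 23 GB left
disk 9: place 40 GB, 24 GB left
disk 10: place 39 GB, 25 GB left
disk 4: place 19 GB, 0 GB left
disk 1: place 18 GB, 0 GB left
disk 2: place 15 GB, 3 GB left
disk 3: place 7 GB, 11 GB left
disk 3: place 6 GB, 5 GB left
10 disks × 64 GB = 640 GB; used 499 GB; unused 141 GB.

141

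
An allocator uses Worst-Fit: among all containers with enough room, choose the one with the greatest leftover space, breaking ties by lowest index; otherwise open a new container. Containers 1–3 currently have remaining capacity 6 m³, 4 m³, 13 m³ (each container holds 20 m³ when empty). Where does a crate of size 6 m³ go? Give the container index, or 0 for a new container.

3

Containers with room: container 1 (6 m³), container 3 (13 m³).
Most room is container 3 with 13 m³ free.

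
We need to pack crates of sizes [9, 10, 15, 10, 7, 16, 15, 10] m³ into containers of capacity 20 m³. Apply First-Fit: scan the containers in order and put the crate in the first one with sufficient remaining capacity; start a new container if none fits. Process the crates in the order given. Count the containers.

6 containers

Put 9 m³ in container 1; 11 m³ remain.
Put 10 m³ in container 1; 1 m³ remain.
Put 15 m³ in container 2; 5 m³ remain.
Put 10 m³ in container 3; 10 m³ remain.
Put 7 m³ in container 3; 3 m³ remain.
Put 16 m³ in container 4; 4 m³ remain.
Put 15 m³ in container 5; 5 m³ remain.
Put 10 m³ in container 6; 10 m³ remain.
Final containers: [9,10] [15] [10,7] [16] [15] [10].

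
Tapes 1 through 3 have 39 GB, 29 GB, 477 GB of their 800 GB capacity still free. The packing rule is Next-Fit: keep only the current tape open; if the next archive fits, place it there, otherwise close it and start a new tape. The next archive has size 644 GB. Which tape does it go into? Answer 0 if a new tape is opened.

0

Next-Fit only looks at tape 3, which has 477 GB free.
644 GB does not fit, so a new tape is opened.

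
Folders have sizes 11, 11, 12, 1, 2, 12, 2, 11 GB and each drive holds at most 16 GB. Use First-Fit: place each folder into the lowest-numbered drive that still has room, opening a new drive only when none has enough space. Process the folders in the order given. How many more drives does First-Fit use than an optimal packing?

0

First-Fit: [11,1,2,2] [11] [12] [12] [11] → 5 drives.
5 folders exceed 8 GB (half the capacity), and no two of those can share a drive, so at least 5 drives are needed.
So 5 is already optimal.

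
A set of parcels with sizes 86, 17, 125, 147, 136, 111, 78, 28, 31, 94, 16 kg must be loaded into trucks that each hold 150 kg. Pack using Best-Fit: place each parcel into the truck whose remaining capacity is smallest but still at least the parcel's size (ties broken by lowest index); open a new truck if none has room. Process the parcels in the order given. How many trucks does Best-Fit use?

86 kg → truck 1 (remaining 64 kg)
17 kg → truck 1 (remaining 47 kg)
125 kg → truck 2 (remaining 25 kg)
147 kg → truck 3 (remaining 3 kg)
136 kg → truck 4 (remaining 14 kg)
111 kg → truck 5 (remaining 39 kg)
78 kg → truck 6 (remaining 72 kg)
28 kg → truck 5 (remaining 11 kg)
31 kg → truck 1 (remaining 16 kg)
94 kg → truck 7 (remaining 56 kg)
16 kg → truck 1 (remaining 0 kg)
Final trucks: [86,17,31,16] [125] [147] [136] [111,28] [78] [94].

7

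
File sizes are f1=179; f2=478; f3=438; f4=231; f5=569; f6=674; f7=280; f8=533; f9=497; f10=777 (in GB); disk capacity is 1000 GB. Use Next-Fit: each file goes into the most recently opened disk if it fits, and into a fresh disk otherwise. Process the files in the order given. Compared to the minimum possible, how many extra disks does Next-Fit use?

2

Next-Fit: [179,478] [438,231] [569] [674,280] [533] [497] [777] → 7 disks.
Total size 4656 GB; any packing needs at least ⌈4656/1000⌉ = 5 disks.
An optimal packing achieves that bound: [777,179] [674,280] [569,231] [533,438] [497,478] → 5 disks.
Excess: 7 − 5 = 2.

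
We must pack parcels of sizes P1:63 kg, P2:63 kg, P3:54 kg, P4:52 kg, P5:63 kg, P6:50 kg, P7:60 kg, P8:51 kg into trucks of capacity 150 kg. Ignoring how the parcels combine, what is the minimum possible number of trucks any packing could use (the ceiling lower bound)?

Total size = 63 + 63 + 54 + 52 + 63 + 50 + 60 + 51 = 456 kg.
⌈456 / 150⌉ = 4.

4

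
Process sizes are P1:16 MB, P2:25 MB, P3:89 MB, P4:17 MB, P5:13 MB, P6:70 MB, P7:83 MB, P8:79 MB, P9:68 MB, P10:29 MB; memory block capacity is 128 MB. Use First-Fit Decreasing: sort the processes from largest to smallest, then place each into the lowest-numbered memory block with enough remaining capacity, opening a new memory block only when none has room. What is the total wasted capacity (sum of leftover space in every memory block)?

151

Sorted descending: 89, 83, 79, 70, 68, 29, 25, 17, 16, 13.
89 MB → memory block 1 (remaining 39 MB)
83 MB → memory block 2 (remaining 45 MB)
79 MB → memory block 3 (remaining 49 MB)
70 MB → memory block 4 (remaining 58 MB)
68 MB → memory block 5 (remaining 60 MB)
29 MB → memory block 1 (remaining 10 MB)
25 MB → memory block 2 (remaining 20 MB)
17 MB → memory block 2 (remaining 3 MB)
16 MB → memory block 3 (remaining 33 MB)
13 MB → memory block 3 (remaining 20 MB)
5 memory blocks × 128 MB = 640 MB; used 489 MB; unused 151 MB.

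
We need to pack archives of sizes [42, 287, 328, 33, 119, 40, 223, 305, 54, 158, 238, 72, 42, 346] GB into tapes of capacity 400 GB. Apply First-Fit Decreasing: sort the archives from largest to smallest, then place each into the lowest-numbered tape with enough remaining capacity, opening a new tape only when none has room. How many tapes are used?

Sorted descending: 346, 328, 305, 287, 238, 223, 158, 119, 72, 54, 42, 42, 40, 33.
tape 1: place 346 GB, 54 GB left
tape 2: place 328 GB, 72 GB left
tape 3: place 305 GB, 95 GB left
tape 4: place 287 GB, 113 GB left
tape 5: place 238 GB, 162 GB left
tape 6: place 223 GB, 177 GB left
tape 5: place 158 GB, 4 GB left
tape 6: place 119 GB, 58 GB left
tape 2: place 72 GB, 0 GB left
tape 1: place 54 GB, 0 GB left
tape 3: place 42 GB, 53 GB left
tape 3: place 42 GB, 11 GB left
tape 4: place 40 GB, 73 GB left
tape 4: place 33 GB, 40 GB left

6 tapes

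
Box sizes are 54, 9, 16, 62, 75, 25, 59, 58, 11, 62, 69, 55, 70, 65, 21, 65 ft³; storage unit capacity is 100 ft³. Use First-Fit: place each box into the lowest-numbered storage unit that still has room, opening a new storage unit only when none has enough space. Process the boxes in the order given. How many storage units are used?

Put 54 ft³ in storage unit 1; 46 ft³ remain.
Put 9 ft³ in storage unit 1; 37 ft³ remain.
Put 16 ft³ in storage unit 1; 21 ft³ remain.
Put 62 ft³ in storage unit 2; 38 ft³ remain.
Put 75 ft³ in storage unit 3; 25 ft³ remain.
Put 25 ft³ in storage unit 2; 13 ft³ remain.
Put 59 ft³ in storage unit 4; 41 ft³ remain.
Put 58 ft³ in storage unit 5; 42 ft³ remain.
Put 11 ft³ in storage unit 1; 10 ft³ remain.
Put 62 ft³ in storage unit 6; 38 ft³ remain.
Put 69 ft³ in storage unit 7; 31 ft³ remain.
Put 55 ft³ in storage unit 8; 45 ft³ remain.
Put 70 ft³ in storage unit 9; 30 ft³ remain.
Put 65 ft³ in storage unit 10; 35 ft³ remain.
Put 21 ft³ in storage unit 3; 4 ft³ remain.
Put 65 ft³ in storage unit 11; 35 ft³ remain.

11 storage units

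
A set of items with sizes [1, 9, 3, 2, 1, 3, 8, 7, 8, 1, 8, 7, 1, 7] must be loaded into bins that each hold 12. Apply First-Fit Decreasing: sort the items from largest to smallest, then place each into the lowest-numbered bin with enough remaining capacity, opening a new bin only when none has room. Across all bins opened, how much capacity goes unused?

Sorted descending: 9, 8, 8, 8, 7, 7, 7, 3, 3, 2, 1, 1, 1, 1.
bin 1: place 9, 3 left
bin 2: place 8, 4 left
bin 3: place 8, 4 left
bin 4: place 8, 4 left
bin 5: place 7, 5 left
bin 6: place 7, 5 left
bin 7: place 7, 5 left
bin 1: place 3, 0 left
bin 2: place 3, 1 left
bin 3: place 2, 2 left
bin 2: place 1, 0 left
bin 3: place 1, 1 left
bin 3: place 1, 0 left
bin 4: place 1, 3 left
7 bins × 12 = 84; used 66; unused 18.

18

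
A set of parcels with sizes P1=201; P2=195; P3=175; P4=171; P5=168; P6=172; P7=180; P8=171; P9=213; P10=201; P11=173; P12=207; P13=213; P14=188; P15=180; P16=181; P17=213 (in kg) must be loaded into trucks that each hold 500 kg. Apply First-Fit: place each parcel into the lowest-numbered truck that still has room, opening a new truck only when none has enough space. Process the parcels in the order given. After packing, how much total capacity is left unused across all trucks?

1298

truck 1: place P1 (201 kg), 299 kg left
truck 1: place P2 (195 kg), 104 kg left
truck 2: place P3 (175 kg), 325 kg left
truck 2: place P4 (171 kg), 154 kg left
truck 3: place P5 (168 kg), 332 kg left
truck 3: place P6 (172 kg), 160 kg left
truck 4: place P7 (180 kg), 320 kg left
truck 4: place P8 (171 kg), 149 kg left
truck 5: place P9 (213 kg), 287 kg left
truck 5: place P10 (201 kg), 86 kg left
truck 6: place P11 (173 kg), 327 kg left
truck 6: place P12 (207 kg), 120 kg left
truck 7: place P13 (213 kg), 287 kg left
truck 7: place P14 (188 kg), 99 kg left
truck 8: place P15 (180 kg), 320 kg left
truck 8: place P16 (181 kg), 139 kg left
truck 9: place P17 (213 kg), 287 kg left
9 trucks × 500 kg = 4500 kg; used 3202 kg; unused 1298 kg.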